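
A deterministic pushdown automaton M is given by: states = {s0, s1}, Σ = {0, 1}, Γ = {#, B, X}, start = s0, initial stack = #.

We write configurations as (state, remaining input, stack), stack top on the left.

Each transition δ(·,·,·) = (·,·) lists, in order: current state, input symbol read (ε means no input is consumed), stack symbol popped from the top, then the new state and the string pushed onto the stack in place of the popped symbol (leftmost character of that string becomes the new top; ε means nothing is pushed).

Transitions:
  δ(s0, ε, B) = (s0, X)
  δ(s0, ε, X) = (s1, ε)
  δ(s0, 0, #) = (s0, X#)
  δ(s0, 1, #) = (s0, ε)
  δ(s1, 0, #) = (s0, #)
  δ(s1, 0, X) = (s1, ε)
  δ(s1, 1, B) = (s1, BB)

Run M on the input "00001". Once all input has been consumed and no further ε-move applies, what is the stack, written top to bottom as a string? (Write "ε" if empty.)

ε

(s0, 00001, #)
  read 0, top #: go to s0, push X# → (s0, 0001, X#)
  ε-move, top X: go to s1, push ε → (s1, 0001, #)
  read 0, top #: go to s0, push # → (s0, 001, #)
  read 0, top #: go to s0, push X# → (s0, 01, X#)
  ε-move, top X: go to s1, push ε → (s1, 01, #)
  read 0, top #: go to s0, push # → (s0, 1, #)
  read 1, top #: go to s0, push ε → (s0, ε, ε)
All input consumed in state s0 with stack ε.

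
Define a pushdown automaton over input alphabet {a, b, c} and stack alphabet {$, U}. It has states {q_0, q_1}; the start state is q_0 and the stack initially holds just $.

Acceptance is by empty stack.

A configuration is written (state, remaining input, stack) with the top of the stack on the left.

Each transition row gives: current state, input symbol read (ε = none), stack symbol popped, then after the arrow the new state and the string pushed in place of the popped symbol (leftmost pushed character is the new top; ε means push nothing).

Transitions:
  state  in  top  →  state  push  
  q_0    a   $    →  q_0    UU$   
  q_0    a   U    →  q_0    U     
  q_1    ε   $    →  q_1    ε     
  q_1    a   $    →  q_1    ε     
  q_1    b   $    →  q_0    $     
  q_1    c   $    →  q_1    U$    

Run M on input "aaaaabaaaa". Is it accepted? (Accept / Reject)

Reject

No computation consumes all input and empties the stack.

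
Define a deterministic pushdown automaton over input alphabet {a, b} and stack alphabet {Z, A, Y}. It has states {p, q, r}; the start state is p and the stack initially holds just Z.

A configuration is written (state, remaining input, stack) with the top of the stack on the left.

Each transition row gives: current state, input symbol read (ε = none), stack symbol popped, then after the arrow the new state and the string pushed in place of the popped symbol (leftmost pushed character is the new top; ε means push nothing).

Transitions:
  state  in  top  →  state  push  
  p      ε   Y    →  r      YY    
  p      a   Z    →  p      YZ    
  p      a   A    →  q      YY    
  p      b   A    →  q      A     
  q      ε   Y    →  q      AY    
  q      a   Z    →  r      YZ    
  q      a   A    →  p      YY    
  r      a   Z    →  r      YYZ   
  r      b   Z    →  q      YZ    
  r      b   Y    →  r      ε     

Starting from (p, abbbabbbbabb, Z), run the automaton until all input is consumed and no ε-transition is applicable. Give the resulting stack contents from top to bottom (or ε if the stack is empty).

Z

(p, abbbabbbbabb, Z) ⊢ (p, bbbabbbbabb, YZ) ⊢ (r, bbbabbbbabb, YYZ) ⊢ (r, bbabbbbabb, YZ) ⊢ (r, babbbbabb, Z) ⊢ (q, abbbbabb, YZ) ⊢ (q, abbbbabb, AYZ) ⊢ (p, bbbbabb, YYYZ) ⊢ (r, bbbbabb, YYYYZ) ⊢ (r, bbbabb, YYYZ) ⊢ (r, bbabb, YYZ) ⊢ (r, babb, YZ) ⊢ (r, abb, Z) ⊢ (r, bb, YYZ) ⊢ (r, b, YZ) ⊢ (r, ε, Z)
All input consumed in state r with stack Z.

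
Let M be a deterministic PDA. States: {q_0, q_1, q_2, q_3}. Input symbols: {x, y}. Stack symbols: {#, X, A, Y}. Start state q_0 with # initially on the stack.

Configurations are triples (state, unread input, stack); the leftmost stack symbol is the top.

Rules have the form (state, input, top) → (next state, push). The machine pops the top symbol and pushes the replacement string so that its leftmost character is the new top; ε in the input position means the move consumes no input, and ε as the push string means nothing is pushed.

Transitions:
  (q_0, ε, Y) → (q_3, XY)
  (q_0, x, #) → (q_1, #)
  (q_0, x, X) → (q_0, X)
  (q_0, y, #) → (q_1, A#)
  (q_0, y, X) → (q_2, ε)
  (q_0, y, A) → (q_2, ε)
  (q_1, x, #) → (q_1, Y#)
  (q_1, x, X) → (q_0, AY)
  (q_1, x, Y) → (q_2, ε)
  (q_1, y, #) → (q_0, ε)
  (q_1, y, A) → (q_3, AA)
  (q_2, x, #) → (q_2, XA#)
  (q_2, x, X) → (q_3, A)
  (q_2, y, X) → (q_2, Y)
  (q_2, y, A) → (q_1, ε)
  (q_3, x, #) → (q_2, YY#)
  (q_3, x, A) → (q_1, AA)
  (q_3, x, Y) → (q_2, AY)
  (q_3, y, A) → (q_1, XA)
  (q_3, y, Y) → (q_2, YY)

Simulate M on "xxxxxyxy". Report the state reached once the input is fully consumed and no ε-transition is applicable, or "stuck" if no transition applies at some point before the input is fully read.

(q_0, xxxxxyxy, #) ⊢ (q_1, xxxxyxy, #) ⊢ (q_1, xxxyxy, Y#) ⊢ (q_2, xxyxy, #) ⊢ (q_2, xyxy, XA#) ⊢ (q_3, yxy, AA#) ⊢ (q_1, xy, XAA#) ⊢ (q_0, y, AYAA#) ⊢ (q_2, ε, YAA#)
All input consumed; M is in state q_2.

q_2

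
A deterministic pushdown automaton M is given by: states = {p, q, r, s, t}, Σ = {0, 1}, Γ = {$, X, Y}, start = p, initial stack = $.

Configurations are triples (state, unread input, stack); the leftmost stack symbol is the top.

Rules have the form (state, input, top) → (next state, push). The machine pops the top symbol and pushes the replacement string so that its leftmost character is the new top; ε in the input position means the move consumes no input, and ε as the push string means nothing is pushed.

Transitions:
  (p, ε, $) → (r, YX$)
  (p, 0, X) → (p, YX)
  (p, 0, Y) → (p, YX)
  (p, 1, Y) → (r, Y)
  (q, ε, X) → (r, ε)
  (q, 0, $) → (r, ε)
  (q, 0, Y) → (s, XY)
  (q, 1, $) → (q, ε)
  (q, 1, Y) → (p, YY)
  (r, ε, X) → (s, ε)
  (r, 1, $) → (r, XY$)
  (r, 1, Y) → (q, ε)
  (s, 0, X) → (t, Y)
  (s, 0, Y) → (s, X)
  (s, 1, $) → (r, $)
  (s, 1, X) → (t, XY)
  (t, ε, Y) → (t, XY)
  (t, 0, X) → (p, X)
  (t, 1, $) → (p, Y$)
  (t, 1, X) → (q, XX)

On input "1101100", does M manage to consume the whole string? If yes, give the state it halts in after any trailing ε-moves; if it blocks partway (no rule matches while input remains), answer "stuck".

t

(p, 1101100, $) ⊢ (r, 1101100, YX$) ⊢ (q, 101100, X$) ⊢ (r, 101100, $) ⊢ (r, 01100, XY$) ⊢ (s, 01100, Y$) ⊢ (s, 1100, X$) ⊢ (t, 100, XY$) ⊢ (q, 00, XXY$) ⊢ (r, 00, XY$) ⊢ (s, 00, Y$) ⊢ (s, 0, X$) ⊢ (t, ε, Y$) ⊢ (t, ε, XY$)
All input consumed; M is in state t.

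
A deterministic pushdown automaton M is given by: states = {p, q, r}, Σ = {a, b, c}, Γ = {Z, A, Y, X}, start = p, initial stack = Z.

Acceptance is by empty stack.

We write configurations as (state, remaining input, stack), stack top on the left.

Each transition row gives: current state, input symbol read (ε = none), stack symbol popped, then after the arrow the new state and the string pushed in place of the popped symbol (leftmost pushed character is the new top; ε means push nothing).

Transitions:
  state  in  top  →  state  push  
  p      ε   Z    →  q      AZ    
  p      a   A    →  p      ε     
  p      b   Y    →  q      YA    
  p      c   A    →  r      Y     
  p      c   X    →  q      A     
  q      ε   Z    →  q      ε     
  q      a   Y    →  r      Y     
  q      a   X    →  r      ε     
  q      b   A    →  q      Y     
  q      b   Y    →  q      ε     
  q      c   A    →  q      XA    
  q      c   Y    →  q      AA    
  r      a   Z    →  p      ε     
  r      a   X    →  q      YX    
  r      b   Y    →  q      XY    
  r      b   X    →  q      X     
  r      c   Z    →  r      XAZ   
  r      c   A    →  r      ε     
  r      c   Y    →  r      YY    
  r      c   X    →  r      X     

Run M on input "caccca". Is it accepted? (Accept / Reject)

(p, caccca, Z)
  ε-move, top Z: go to q, push AZ → (q, caccca, AZ)
  read c, top A: go to q, push XA → (q, accca, XAZ)
  read a, top X: go to r, push ε → (r, ccca, AZ)
  read c, top A: go to r, push ε → (r, cca, Z)
  read c, top Z: go to r, push XAZ → (r, ca, XAZ)
  read c, top X: go to r, push X → (r, a, XAZ)
  read a, top X: go to q, push YX → (q, ε, YXAZ)
All input consumed; stack is YXAZ, not empty, and no further ε-move applies.

Reject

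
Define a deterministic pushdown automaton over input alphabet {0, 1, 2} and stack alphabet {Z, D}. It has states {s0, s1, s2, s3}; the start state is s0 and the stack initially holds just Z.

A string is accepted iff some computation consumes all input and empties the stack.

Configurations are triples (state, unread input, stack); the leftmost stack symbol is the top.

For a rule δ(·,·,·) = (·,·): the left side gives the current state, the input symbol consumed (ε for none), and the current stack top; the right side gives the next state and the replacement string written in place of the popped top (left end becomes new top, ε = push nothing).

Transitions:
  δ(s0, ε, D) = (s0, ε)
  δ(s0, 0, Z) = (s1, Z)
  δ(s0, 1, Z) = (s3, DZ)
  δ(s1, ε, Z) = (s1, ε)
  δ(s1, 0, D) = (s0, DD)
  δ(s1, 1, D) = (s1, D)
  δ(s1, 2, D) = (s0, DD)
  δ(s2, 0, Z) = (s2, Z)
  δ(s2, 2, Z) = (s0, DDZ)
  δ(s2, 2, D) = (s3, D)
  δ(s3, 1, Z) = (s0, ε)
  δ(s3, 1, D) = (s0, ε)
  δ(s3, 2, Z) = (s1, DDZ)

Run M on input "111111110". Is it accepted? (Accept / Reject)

(s0, 111111110, Z)
  read 1, top Z: go to s3, push DZ → (s3, 11111110, DZ)
  read 1, top D: go to s0, push ε → (s0, 1111110, Z)
  read 1, top Z: go to s3, push DZ → (s3, 111110, DZ)
  read 1, top D: go to s0, push ε → (s0, 11110, Z)
  read 1, top Z: go to s3, push DZ → (s3, 1110, DZ)
  read 1, top D: go to s0, push ε → (s0, 110, Z)
  read 1, top Z: go to s3, push DZ → (s3, 10, DZ)
  read 1, top D: go to s0, push ε → (s0, 0, Z)
  read 0, top Z: go to s1, push Z → (s1, ε, Z)
  ε-move, top Z: go to s1, push ε → (s1, ε, ε)
All input consumed and the stack is empty.

Accept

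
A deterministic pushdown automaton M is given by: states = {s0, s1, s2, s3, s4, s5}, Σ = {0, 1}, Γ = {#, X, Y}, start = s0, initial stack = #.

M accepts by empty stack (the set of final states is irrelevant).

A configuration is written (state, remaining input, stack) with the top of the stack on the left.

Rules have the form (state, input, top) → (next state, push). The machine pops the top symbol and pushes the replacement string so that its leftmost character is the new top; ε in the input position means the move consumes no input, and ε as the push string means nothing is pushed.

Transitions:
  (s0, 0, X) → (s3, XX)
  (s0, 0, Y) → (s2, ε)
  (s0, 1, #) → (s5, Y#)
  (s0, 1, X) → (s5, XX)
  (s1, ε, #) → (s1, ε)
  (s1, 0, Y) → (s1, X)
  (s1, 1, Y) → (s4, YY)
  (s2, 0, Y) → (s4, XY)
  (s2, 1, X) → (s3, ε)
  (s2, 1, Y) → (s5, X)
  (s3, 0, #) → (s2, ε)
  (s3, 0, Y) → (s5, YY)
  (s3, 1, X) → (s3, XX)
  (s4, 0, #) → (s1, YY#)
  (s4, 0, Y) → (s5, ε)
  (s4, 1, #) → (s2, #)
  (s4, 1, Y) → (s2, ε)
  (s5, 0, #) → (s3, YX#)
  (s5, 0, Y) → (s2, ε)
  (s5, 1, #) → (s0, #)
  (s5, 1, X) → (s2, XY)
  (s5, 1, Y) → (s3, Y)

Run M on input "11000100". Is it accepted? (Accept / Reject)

(s0, 11000100, #)
  read 1, top #: go to s5, push Y# → (s5, 1000100, Y#)
  read 1, top Y: go to s3, push Y → (s3, 000100, Y#)
  read 0, top Y: go to s5, push YY → (s5, 00100, YY#)
  read 0, top Y: go to s2, push ε → (s2, 0100, Y#)
  read 0, top Y: go to s4, push XY → (s4, 100, XY#)
No transition applies at (s4, 100, XY#); input not fully consumed.

Reject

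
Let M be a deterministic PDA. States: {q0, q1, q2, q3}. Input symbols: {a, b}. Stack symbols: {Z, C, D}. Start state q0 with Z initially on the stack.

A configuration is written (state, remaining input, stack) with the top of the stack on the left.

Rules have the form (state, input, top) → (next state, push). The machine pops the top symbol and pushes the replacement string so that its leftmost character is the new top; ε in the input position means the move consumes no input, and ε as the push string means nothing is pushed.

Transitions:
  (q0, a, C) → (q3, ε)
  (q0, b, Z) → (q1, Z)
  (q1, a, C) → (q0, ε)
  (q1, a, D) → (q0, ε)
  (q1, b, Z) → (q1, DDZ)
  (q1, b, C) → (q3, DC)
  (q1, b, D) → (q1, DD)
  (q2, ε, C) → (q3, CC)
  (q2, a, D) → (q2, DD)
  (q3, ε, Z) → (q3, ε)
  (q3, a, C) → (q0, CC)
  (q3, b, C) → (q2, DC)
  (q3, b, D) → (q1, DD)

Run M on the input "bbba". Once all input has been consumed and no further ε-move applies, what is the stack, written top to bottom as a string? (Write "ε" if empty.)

DDZ

(q0, bbba, Z)
  read b, top Z: go to q1, push Z → (q1, bba, Z)
  read b, top Z: go to q1, push DDZ → (q1, ba, DDZ)
  read b, top D: go to q1, push DD → (q1, a, DDDZ)
  read a, top D: go to q0, push ε → (q0, ε, DDZ)
All input consumed in state q0 with stack DDZ.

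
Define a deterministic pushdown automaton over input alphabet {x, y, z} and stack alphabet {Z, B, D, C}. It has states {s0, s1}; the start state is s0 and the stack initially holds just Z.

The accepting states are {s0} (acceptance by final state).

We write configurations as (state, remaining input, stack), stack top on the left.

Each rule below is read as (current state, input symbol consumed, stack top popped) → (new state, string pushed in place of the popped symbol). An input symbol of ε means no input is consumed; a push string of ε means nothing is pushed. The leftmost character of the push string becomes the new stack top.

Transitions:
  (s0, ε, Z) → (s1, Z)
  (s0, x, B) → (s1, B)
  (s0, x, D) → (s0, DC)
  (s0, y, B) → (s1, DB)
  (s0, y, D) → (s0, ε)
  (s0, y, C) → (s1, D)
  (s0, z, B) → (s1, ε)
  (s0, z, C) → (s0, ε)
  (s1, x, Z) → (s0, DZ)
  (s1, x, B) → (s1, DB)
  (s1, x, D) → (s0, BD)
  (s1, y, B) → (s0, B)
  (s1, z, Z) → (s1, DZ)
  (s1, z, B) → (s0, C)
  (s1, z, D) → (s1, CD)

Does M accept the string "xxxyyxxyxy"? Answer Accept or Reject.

Accept

(s0, xxxyyxxyxy, Z)
  ε-move, top Z: go to s1, push Z → (s1, xxxyyxxyxy, Z)
  read x, top Z: go to s0, push DZ → (s0, xxyyxxyxy, DZ)
  read x, top D: go to s0, push DC → (s0, xyyxxyxy, DCZ)
  read x, top D: go to s0, push DC → (s0, yyxxyxy, DCCZ)
  read y, top D: go to s0, push ε → (s0, yxxyxy, CCZ)
  read y, top C: go to s1, push D → (s1, xxyxy, DCZ)
  read x, top D: go to s0, push BD → (s0, xyxy, BDCZ)
  read x, top B: go to s1, push B → (s1, yxy, BDCZ)
  read y, top B: go to s0, push B → (s0, xy, BDCZ)
  read x, top B: go to s1, push B → (s1, y, BDCZ)
  read y, top B: go to s0, push B → (s0, ε, BDCZ)
All input consumed; state s0 ∈ F.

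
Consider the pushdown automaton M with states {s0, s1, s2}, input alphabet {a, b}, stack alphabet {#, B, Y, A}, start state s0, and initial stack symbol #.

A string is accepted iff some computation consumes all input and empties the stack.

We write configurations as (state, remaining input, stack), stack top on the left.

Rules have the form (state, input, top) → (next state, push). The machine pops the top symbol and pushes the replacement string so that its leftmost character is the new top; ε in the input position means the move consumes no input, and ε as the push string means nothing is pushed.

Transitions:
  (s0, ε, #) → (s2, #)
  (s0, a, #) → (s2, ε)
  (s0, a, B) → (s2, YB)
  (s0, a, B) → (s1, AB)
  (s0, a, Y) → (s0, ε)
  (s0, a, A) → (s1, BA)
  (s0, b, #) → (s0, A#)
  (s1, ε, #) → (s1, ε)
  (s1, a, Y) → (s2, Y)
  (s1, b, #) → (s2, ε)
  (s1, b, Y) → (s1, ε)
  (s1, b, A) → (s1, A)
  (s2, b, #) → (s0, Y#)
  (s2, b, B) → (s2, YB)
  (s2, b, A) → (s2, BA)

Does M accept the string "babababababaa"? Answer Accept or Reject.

One accepting computation: (s0, babababababaa, #) ⊢ (s2, babababababaa, #) ⊢ (s0, abababababaa, Y#) ⊢ (s0, bababababaa, #) ⊢ (s2, bababababaa, #) ⊢ (s0, ababababaa, Y#) ⊢ (s0, babababaa, #) ⊢ (s2, babababaa, #) ⊢ (s0, abababaa, Y#) ⊢ (s0, bababaa, #) ⊢ (s2, bababaa, #) ⊢ (s0, ababaa, Y#) ⊢ (s0, babaa, #) ⊢ (s2, babaa, #) ⊢ (s0, abaa, Y#) ⊢ (s0, baa, #) ⊢ (s2, baa, #) ⊢ (s0, aa, Y#) ⊢ (s0, a, #) ⊢ (s2, ε, ε)
All input consumed and the stack is empty.

Accept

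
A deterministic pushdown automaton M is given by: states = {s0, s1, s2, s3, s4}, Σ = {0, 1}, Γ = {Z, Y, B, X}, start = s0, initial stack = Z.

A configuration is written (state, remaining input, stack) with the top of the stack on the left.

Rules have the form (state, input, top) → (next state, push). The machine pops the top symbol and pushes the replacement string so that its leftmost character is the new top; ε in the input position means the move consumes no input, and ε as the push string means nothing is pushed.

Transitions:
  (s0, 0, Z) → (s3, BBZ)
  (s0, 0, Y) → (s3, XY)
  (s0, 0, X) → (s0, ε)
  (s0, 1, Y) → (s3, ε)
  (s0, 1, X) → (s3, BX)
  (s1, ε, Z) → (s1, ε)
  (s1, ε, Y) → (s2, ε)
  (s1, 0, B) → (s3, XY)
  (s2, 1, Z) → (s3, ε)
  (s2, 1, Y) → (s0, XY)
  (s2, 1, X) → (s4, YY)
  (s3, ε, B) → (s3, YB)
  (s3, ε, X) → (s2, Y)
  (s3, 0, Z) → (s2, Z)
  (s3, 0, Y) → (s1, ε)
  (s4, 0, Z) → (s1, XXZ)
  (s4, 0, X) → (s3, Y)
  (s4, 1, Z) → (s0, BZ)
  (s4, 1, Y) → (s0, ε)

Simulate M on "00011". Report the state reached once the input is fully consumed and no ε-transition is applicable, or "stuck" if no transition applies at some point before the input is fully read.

s3

(s0, 00011, Z)
  read 0, top Z: go to s3, push BBZ → (s3, 0011, BBZ)
  ε-move, top B: go to s3, push YB → (s3, 0011, YBBZ)
  read 0, top Y: go to s1, push ε → (s1, 011, BBZ)
  read 0, top B: go to s3, push XY → (s3, 11, XYBZ)
  ε-move, top X: go to s2, push Y → (s2, 11, YYBZ)
  read 1, top Y: go to s0, push XY → (s0, 1, XYYBZ)
  read 1, top X: go to s3, push BX → (s3, ε, BXYYBZ)
  ε-move, top B: go to s3, push YB → (s3, ε, YBXYYBZ)
All input consumed; M is in state s3.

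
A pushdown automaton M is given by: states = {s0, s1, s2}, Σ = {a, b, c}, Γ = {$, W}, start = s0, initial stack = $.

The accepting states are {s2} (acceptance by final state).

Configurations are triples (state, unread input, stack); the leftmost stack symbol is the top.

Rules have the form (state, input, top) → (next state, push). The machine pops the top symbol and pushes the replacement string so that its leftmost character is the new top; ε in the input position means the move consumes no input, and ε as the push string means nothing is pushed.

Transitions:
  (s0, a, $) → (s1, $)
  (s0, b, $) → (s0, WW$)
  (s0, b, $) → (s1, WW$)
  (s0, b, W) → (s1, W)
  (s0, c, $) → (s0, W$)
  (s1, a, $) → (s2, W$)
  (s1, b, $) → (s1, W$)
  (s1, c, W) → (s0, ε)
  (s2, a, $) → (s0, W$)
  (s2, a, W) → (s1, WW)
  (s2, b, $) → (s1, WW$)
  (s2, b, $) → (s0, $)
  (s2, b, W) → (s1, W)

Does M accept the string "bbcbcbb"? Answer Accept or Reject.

Reject

No computation consumes all input and reaches a final state.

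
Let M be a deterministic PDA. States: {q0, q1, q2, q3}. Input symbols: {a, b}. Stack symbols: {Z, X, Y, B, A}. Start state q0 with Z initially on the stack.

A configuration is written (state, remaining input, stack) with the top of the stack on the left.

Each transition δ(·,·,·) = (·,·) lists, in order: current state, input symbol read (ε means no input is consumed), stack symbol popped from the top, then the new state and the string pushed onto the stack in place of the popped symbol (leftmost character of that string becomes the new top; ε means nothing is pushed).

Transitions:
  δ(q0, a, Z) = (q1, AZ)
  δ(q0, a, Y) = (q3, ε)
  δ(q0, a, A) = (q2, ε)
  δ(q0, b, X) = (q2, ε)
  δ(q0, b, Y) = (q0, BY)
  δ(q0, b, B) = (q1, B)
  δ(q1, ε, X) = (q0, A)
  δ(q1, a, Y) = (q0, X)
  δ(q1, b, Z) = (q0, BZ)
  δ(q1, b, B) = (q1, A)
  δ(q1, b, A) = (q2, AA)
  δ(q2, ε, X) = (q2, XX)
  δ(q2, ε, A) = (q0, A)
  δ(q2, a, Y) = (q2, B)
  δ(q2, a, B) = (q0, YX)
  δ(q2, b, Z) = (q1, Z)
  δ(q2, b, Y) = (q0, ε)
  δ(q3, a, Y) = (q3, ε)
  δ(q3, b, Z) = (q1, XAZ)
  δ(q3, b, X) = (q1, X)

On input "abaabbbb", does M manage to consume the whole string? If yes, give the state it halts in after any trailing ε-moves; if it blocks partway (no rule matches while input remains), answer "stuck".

(q0, abaabbbb, Z)
  read a, top Z: go to q1, push AZ → (q1, baabbbb, AZ)
  read b, top A: go to q2, push AA → (q2, aabbbb, AAZ)
  ε-move, top A: go to q0, push A → (q0, aabbbb, AAZ)
  read a, top A: go to q2, push ε → (q2, abbbb, AZ)
  ε-move, top A: go to q0, push A → (q0, abbbb, AZ)
  read a, top A: go to q2, push ε → (q2, bbbb, Z)
  read b, top Z: go to q1, push Z → (q1, bbb, Z)
  read b, top Z: go to q0, push BZ → (q0, bb, BZ)
  read b, top B: go to q1, push B → (q1, b, BZ)
  read b, top B: go to q1, push A → (q1, ε, AZ)
All input consumed; M is in state q1.

q1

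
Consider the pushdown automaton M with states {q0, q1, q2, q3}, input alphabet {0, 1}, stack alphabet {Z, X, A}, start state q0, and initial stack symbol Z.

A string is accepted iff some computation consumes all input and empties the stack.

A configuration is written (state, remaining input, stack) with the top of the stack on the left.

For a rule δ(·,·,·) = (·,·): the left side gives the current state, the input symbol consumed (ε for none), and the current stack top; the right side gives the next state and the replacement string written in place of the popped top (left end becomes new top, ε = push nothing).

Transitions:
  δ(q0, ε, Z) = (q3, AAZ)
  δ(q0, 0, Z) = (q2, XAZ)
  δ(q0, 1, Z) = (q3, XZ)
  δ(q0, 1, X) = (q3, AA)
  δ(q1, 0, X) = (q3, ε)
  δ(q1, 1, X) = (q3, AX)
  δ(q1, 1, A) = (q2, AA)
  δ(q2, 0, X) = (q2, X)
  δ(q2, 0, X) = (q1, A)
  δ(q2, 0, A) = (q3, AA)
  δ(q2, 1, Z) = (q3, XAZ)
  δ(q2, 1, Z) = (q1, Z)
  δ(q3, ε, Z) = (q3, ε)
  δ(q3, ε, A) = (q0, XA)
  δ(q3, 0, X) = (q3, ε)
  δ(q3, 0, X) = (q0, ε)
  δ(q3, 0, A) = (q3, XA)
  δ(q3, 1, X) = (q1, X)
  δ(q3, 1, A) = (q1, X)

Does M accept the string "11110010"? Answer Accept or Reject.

One accepting computation: (q0, 11110010, Z) ⊢ (q3, 1110010, XZ) ⊢ (q1, 110010, XZ) ⊢ (q3, 10010, AXZ) ⊢ (q1, 0010, XXZ) ⊢ (q3, 010, XZ) ⊢ (q0, 10, Z) ⊢ (q3, 0, XZ) ⊢ (q3, ε, Z) ⊢ (q3, ε, ε)
All input consumed and the stack is empty.

Accept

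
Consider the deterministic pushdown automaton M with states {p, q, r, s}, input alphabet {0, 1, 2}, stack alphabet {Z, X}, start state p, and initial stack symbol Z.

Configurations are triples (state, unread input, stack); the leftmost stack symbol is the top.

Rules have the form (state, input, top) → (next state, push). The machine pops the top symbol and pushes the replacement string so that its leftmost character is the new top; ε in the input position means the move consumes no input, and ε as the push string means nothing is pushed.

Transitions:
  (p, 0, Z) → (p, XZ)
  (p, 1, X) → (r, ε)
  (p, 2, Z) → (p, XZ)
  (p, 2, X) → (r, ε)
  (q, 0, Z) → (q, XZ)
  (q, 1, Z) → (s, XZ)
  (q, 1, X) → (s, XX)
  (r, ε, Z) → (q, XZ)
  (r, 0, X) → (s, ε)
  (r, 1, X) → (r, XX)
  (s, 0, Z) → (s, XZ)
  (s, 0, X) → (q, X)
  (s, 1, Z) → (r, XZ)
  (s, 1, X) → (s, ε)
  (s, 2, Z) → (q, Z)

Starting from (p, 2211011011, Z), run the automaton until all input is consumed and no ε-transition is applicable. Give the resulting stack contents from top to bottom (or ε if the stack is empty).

(p, 2211011011, Z)
  read 2, top Z: go to p, push XZ → (p, 211011011, XZ)
  read 2, top X: go to r, push ε → (r, 11011011, Z)
  ε-move, top Z: go to q, push XZ → (q, 11011011, XZ)
  read 1, top X: go to s, push XX → (s, 1011011, XXZ)
  read 1, top X: go to s, push ε → (s, 011011, XZ)
  read 0, top X: go to q, push X → (q, 11011, XZ)
  read 1, top X: go to s, push XX → (s, 1011, XXZ)
  read 1, top X: go to s, push ε → (s, 011, XZ)
  read 0, top X: go to q, push X → (q, 11, XZ)
  read 1, top X: go to s, push XX → (s, 1, XXZ)
  read 1, top X: go to s, push ε → (s, ε, XZ)
All input consumed in state s with stack XZ.

XZ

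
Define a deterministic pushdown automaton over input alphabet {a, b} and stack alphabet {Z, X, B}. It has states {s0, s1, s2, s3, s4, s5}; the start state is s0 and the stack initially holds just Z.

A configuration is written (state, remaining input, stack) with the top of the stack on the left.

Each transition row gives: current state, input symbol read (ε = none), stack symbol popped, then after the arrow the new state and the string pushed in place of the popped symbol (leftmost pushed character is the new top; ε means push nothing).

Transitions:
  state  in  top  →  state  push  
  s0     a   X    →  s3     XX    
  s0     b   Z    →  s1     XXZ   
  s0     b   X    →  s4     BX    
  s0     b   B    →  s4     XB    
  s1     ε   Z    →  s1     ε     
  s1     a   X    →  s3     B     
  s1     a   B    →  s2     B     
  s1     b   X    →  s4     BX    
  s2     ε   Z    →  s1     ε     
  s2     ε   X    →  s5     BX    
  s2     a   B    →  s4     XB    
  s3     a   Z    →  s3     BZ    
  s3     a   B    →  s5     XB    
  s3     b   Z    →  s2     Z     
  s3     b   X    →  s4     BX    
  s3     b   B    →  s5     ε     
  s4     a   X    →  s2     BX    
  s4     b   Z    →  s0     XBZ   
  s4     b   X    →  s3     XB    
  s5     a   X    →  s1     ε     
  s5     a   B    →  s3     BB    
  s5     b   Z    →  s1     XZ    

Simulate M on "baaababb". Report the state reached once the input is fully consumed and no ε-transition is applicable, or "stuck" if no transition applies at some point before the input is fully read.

stuck

(s0, baaababb, Z)
  read b, top Z: go to s1, push XXZ → (s1, aaababb, XXZ)
  read a, top X: go to s3, push B → (s3, aababb, BXZ)
  read a, top B: go to s5, push XB → (s5, ababb, XBXZ)
  read a, top X: go to s1, push ε → (s1, babb, BXZ)
No transition for (s1, b, top B); M blocks with input babb remaining.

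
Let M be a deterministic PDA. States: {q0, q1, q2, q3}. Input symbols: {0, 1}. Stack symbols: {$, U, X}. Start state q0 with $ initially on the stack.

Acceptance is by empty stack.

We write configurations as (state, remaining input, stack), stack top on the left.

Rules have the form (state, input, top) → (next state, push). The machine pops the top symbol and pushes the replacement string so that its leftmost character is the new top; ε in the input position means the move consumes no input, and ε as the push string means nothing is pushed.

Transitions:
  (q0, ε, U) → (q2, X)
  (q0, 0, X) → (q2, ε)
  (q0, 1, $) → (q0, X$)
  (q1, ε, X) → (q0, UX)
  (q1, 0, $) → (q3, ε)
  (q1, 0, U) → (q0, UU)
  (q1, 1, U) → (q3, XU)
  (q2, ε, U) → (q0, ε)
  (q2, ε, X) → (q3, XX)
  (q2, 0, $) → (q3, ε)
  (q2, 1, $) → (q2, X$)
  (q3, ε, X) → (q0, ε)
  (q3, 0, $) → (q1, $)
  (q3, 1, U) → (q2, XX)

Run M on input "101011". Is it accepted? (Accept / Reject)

Reject

(q0, 101011, $) ⊢ (q0, 01011, X$) ⊢ (q2, 1011, $) ⊢ (q2, 011, X$) ⊢ (q3, 011, XX$) ⊢ (q0, 011, X$) ⊢ (q2, 11, $) ⊢ (q2, 1, X$) ⊢ (q3, 1, XX$) ⊢ (q0, 1, X$)
No transition applies at (q0, 1, X$); input not fully consumed.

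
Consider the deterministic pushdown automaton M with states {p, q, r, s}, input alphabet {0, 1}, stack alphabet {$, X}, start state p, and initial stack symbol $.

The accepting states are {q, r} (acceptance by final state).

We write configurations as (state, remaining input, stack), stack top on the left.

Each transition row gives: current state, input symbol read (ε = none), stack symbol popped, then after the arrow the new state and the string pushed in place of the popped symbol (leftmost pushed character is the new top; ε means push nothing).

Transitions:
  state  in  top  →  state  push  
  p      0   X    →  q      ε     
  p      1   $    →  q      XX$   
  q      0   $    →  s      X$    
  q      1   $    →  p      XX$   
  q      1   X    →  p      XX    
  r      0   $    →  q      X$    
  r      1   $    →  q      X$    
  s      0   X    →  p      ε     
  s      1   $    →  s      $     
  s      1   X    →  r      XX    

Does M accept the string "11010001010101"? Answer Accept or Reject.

(p, 11010001010101, $)
  read 1, top $: go to q, push XX$ → (q, 1010001010101, XX$)
  read 1, top X: go to p, push XX → (p, 010001010101, XXX$)
  read 0, top X: go to q, push ε → (q, 10001010101, XX$)
  read 1, top X: go to p, push XX → (p, 0001010101, XXX$)
  read 0, top X: go to q, push ε → (q, 001010101, XX$)
No transition applies at (q, 001010101, XX$); input not fully consumed.

Reject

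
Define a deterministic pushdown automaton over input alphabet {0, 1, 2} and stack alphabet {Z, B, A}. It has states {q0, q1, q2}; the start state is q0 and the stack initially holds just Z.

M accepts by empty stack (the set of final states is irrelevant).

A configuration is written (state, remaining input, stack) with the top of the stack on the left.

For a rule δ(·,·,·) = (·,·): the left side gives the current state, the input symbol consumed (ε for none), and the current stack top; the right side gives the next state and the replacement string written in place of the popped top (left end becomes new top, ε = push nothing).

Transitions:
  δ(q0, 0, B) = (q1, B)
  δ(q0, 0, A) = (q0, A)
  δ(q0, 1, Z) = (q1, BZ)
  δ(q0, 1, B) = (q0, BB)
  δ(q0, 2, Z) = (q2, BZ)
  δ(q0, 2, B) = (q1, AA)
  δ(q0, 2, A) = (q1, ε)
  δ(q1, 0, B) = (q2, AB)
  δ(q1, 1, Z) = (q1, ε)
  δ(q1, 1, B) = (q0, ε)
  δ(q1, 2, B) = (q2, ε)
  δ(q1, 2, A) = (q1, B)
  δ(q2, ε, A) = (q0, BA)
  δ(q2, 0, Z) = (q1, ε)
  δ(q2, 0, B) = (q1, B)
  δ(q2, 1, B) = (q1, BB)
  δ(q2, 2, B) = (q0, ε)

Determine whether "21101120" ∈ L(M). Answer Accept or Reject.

(q0, 21101120, Z)
  read 2, top Z: go to q2, push BZ → (q2, 1101120, BZ)
  read 1, top B: go to q1, push BB → (q1, 101120, BBZ)
  read 1, top B: go to q0, push ε → (q0, 01120, BZ)
  read 0, top B: go to q1, push B → (q1, 1120, BZ)
  read 1, top B: go to q0, push ε → (q0, 120, Z)
  read 1, top Z: go to q1, push BZ → (q1, 20, BZ)
  read 2, top B: go to q2, push ε → (q2, 0, Z)
  read 0, top Z: go to q1, push ε → (q1, ε, ε)
All input consumed and the stack is empty.

Accept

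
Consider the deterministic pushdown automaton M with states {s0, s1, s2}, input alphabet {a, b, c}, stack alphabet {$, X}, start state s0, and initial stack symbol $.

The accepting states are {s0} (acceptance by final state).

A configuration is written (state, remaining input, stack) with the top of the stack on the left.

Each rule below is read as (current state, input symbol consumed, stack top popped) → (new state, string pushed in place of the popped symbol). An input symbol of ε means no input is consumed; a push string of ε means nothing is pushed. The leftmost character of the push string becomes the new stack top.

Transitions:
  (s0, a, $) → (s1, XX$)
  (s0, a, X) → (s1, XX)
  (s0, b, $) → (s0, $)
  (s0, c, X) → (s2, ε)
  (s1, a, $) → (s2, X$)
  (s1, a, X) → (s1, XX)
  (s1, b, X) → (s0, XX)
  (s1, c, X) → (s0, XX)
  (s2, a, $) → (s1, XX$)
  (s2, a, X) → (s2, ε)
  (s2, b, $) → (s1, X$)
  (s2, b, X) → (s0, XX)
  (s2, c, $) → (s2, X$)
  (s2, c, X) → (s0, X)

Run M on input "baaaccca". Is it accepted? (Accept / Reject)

Reject

(s0, baaaccca, $)
  read b, top $: go to s0, push $ → (s0, aaaccca, $)
  read a, top $: go to s1, push XX$ → (s1, aaccca, XX$)
  read a, top X: go to s1, push XX → (s1, accca, XXX$)
  read a, top X: go to s1, push XX → (s1, ccca, XXXX$)
  read c, top X: go to s0, push XX → (s0, cca, XXXXX$)
  read c, top X: go to s2, push ε → (s2, ca, XXXX$)
  read c, top X: go to s0, push X → (s0, a, XXXX$)
  read a, top X: go to s1, push XX → (s1, ε, XXXXX$)
All input consumed; state s1 ∉ F and no further ε-move applies.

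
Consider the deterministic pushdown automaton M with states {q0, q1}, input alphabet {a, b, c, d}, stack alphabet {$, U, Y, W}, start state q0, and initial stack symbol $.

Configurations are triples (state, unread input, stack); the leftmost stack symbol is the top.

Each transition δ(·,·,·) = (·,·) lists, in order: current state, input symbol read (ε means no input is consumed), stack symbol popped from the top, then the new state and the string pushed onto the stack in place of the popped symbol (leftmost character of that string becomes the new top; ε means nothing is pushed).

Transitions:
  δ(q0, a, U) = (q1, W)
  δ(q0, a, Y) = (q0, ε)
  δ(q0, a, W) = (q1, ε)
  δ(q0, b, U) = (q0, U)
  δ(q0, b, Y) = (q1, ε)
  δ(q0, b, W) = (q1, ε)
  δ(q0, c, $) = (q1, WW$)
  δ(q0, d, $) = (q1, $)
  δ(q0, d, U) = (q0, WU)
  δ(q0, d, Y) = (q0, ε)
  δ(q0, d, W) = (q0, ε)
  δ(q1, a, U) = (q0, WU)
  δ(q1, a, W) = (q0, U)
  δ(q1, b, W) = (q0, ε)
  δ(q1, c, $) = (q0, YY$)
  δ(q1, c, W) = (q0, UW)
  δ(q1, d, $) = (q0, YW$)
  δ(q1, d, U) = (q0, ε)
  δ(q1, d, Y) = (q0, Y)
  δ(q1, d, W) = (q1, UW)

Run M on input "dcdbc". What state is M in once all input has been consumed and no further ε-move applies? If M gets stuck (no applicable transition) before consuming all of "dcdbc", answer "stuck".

q0

(q0, dcdbc, $)
  read d, top $: go to q1, push $ → (q1, cdbc, $)
  read c, top $: go to q0, push YY$ → (q0, dbc, YY$)
  read d, top Y: go to q0, push ε → (q0, bc, Y$)
  read b, top Y: go to q1, push ε → (q1, c, $)
  read c, top $: go to q0, push YY$ → (q0, ε, YY$)
All input consumed; M is in state q0.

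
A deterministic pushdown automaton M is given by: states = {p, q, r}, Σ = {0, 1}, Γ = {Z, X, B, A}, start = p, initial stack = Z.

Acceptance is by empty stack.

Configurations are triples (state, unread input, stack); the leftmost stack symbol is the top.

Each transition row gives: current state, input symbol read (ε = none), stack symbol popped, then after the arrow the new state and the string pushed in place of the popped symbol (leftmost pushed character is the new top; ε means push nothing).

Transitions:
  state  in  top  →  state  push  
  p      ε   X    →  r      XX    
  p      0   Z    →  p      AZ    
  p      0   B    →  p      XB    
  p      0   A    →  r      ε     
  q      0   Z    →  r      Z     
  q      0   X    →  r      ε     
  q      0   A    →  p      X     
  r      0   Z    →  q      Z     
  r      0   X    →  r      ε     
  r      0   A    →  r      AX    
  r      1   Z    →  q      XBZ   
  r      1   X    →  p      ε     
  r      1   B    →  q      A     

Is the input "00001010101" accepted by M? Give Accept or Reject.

Reject

(p, 00001010101, Z)
  read 0, top Z: go to p, push AZ → (p, 0001010101, AZ)
  read 0, top A: go to r, push ε → (r, 001010101, Z)
  read 0, top Z: go to q, push Z → (q, 01010101, Z)
  read 0, top Z: go to r, push Z → (r, 1010101, Z)
  read 1, top Z: go to q, push XBZ → (q, 010101, XBZ)
  read 0, top X: go to r, push ε → (r, 10101, BZ)
  read 1, top B: go to q, push A → (q, 0101, AZ)
  read 0, top A: go to p, push X → (p, 101, XZ)
  ε-move, top X: go to r, push XX → (r, 101, XXZ)
  read 1, top X: go to p, push ε → (p, 01, XZ)
  ε-move, top X: go to r, push XX → (r, 01, XXZ)
  read 0, top X: go to r, push ε → (r, 1, XZ)
  read 1, top X: go to p, push ε → (p, ε, Z)
All input consumed; stack is Z, not empty, and no further ε-move applies.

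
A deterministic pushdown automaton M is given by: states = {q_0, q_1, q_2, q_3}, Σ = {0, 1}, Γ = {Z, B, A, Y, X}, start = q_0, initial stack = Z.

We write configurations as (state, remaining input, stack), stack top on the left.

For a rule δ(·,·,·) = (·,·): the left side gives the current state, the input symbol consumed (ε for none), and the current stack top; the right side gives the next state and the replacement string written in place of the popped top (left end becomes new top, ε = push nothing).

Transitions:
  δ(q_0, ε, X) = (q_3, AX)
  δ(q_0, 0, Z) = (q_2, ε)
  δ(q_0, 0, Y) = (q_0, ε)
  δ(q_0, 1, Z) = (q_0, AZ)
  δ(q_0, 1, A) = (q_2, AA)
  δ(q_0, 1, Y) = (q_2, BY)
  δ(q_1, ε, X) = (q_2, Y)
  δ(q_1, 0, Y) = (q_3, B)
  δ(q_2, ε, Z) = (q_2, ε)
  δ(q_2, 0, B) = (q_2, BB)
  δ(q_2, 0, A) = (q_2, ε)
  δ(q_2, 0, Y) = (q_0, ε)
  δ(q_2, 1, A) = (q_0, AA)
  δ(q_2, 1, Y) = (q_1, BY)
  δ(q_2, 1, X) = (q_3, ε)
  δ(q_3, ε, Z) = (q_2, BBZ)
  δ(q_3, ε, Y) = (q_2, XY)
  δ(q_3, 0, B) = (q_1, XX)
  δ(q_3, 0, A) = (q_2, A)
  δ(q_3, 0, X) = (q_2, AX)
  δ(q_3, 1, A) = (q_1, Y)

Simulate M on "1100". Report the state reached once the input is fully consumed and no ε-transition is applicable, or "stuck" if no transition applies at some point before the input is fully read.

(q_0, 1100, Z)
  read 1, top Z: go to q_0, push AZ → (q_0, 100, AZ)
  read 1, top A: go to q_2, push AA → (q_2, 00, AAZ)
  read 0, top A: go to q_2, push ε → (q_2, 0, AZ)
  read 0, top A: go to q_2, push ε → (q_2, ε, Z)
  ε-move, top Z: go to q_2, push ε → (q_2, ε, ε)
All input consumed; M is in state q_2.

q_2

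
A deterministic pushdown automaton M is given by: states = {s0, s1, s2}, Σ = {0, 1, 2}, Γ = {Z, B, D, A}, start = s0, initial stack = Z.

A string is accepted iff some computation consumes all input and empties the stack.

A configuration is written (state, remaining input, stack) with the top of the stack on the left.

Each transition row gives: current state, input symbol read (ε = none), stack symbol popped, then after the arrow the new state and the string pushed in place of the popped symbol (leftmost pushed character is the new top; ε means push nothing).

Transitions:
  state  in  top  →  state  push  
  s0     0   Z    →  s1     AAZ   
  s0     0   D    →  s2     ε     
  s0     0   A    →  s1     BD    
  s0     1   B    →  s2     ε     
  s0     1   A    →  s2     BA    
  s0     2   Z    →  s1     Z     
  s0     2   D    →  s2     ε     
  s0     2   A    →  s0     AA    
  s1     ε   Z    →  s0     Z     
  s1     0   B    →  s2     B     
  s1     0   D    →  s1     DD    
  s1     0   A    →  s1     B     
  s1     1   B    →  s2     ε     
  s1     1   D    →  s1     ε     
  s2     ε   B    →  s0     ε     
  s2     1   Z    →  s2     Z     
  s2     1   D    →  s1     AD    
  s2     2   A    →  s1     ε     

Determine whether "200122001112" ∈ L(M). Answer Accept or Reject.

(s0, 200122001112, Z)
  read 2, top Z: go to s1, push Z → (s1, 00122001112, Z)
  ε-move, top Z: go to s0, push Z → (s0, 00122001112, Z)
  read 0, top Z: go to s1, push AAZ → (s1, 0122001112, AAZ)
  read 0, top A: go to s1, push B → (s1, 122001112, BAZ)
  read 1, top B: go to s2, push ε → (s2, 22001112, AZ)
  read 2, top A: go to s1, push ε → (s1, 2001112, Z)
  ε-move, top Z: go to s0, push Z → (s0, 2001112, Z)
  read 2, top Z: go to s1, push Z → (s1, 001112, Z)
  ε-move, top Z: go to s0, push Z → (s0, 001112, Z)
  read 0, top Z: go to s1, push AAZ → (s1, 01112, AAZ)
  read 0, top A: go to s1, push B → (s1, 1112, BAZ)
  read 1, top B: go to s2, push ε → (s2, 112, AZ)
No transition applies at (s2, 112, AZ); input not fully consumed.

Reject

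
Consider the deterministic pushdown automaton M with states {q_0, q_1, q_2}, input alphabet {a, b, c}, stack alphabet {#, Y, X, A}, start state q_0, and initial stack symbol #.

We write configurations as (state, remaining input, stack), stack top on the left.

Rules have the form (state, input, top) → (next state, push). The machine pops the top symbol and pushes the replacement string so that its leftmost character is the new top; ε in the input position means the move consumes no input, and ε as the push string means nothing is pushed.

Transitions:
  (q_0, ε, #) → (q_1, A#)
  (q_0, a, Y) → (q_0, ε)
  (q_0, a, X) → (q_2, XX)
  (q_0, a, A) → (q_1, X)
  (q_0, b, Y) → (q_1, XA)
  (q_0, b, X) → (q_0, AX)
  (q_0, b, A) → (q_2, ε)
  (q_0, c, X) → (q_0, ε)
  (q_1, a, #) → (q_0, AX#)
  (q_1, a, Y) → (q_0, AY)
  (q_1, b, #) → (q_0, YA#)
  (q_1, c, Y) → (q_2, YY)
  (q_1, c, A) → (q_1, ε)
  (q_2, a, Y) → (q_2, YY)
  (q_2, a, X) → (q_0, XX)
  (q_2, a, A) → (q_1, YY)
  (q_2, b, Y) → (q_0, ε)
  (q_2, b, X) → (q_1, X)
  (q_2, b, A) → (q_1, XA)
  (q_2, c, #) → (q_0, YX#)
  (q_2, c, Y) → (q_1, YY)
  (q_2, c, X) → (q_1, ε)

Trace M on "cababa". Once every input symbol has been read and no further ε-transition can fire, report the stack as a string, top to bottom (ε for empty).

XXX#

(q_0, cababa, #) ⊢ (q_1, cababa, A#) ⊢ (q_1, ababa, #) ⊢ (q_0, baba, AX#) ⊢ (q_2, aba, X#) ⊢ (q_0, ba, XX#) ⊢ (q_0, a, AXX#) ⊢ (q_1, ε, XXX#)
All input consumed in state q_1 with stack XXX#.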